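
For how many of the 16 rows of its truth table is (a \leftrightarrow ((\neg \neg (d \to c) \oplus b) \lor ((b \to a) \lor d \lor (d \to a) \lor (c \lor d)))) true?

a | b | c | d || (d \to c) | \neg (d \to c) | \neg \neg (d \to c) | (b \to a) | (d \to a) | (c \lor d) | φ
T | T | T | T ||     T     |       F        |          T          |     T     |     T     |     T      | T
T | T | T | F ||     T     |       F        |          T          |     T     |     T     |     T      | T
T | T | F | T ||     F     |       T        |          F          |     T     |     T     |     T      | T
T | T | F | F ||     T     |       F        |          T          |     T     |     T     |     F      | T
T | F | T | T ||     T     |       F        |          T          |     T     |     T     |     T      | T
T | F | T | F ||     T     |       F        |          T          |     T     |     T     |     T      | T
T | F | F | T ||     F     |       T        |          F          |     T     |     T     |     T      | T
T | F | F | F ||     T     |       F        |          T          |     T     |     T     |     F      | T
F | T | T | T ||     T     |       F        |          T          |     F     |     F     |     T      | F
F | T | T | F ||     T     |       F        |          T          |     F     |     T     |     T      | F
F | T | F | T ||     F     |       T        |          F          |     F     |     F     |     T      | F
F | T | F | F ||     T     |       F        |          T          |     F     |     T     |     F      | F
F | F | T | T ||     T     |       F        |          T          |     T     |     F     |     T      | F
F | F | T | F ||     T     |       F        |          T          |     T     |     T     |     T      | F
F | F | F | T ||     F     |       T        |          F          |     T     |     F     |     T      | F
F | F | F | F ||     T     |       F        |          T          |     T     |     T     |     F      | F
The formula is true on 8 of the 16 rows.

8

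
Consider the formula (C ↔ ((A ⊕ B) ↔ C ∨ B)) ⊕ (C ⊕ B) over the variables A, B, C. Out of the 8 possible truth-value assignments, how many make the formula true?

4

A | B | C || φ
T | T | T || F
T | T | F || F
T | F | T || F
T | F | F || T
F | T | T || T
F | T | F || T
F | F | T || T
F | F | F || F
The formula is true on 4 of the 8 rows.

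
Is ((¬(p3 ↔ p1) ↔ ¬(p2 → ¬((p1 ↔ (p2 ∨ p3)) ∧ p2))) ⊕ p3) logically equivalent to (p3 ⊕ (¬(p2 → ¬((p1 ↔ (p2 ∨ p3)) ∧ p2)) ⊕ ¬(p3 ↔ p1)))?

p1  p2  p3  |  φ  ψ
0   0   0   |  1  0
0   0   1   |  1  0
0   1   0   |  1  0
0   1   1   |  1  0
1   0   0   |  0  1
1   0   1   |  0  1
1   1   0   |  1  0
1   1   1   |  1  0
The columns differ at p1=0, p2=0, p3=0 (φ=1, ψ=0), so they are not equivalent.

not equivalent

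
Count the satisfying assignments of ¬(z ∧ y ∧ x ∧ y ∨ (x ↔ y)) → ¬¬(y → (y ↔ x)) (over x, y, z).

x | y | z || (z ∧ y ∧ x ∧ y) | (x ↔ y) | ((z ∧ y ∧ x ∧ y) ∨ (x ↔ y)) | ¬((z ∧ y ∧ x ∧ y) ∨ (x ↔ y)) | (y ↔ x) | (y → (y ↔ x)) | ¬(y → (y ↔ x)) | ¬¬(y → (y ↔ x)) | φ
T | T | T ||        T        |    T    |              T              |              F               |    T    |       T       |       F        |        T        | T
T | T | F ||        F        |    T    |              T              |              F               |    T    |       T       |       F        |        T        | T
T | F | T ||        F        |    F    |              F              |              T               |    F    |       T       |       F        |        T        | T
T | F | F ||        F        |    F    |              F              |              T               |    F    |       T       |       F        |        T        | T
F | T | T ||        F        |    F    |              F              |              T               |    F    |       F       |       T        |        F        | F
F | T | F ||        F        |    F    |              F              |              T               |    F    |       F       |       T        |        F        | F
F | F | T ||        F        |    T    |              T              |              F               |    T    |       T       |       F        |        T        | T
F | F | F ||        F        |    T    |              T              |              F               |    T    |       T       |       F        |        T        | T
The formula is true on 6 of the 8 rows.

6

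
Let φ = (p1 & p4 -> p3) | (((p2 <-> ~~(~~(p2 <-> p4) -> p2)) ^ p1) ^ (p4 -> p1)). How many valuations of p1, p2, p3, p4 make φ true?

p1  p2  p3  p4  |  φ
1   1   1   1   |  1
1   1   1   0   |  1
1   1   0   1   |  1
1   1   0   0   |  1
1   0   1   1   |  1
1   0   1   0   |  1
1   0   0   1   |  0
1   0   0   0   |  1
0   1   1   1   |  1
0   1   1   0   |  1
0   1   0   1   |  1
0   1   0   0   |  1
0   0   1   1   |  1
0   0   1   0   |  1
0   0   0   1   |  1
0   0   0   0   |  1
The formula is true on 15 of the 16 rows.

15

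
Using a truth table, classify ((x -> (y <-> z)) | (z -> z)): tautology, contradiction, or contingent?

tautology

x  y  z     (y <-> z)  (x -> (y <-> z))  (z -> z)  ((x -> (y <-> z)) | (z -> z))
T  T  T         T             T             T                    T              
T  T  F         F             F             T                    T              
T  F  T         F             F             T                    T              
T  F  F         T             T             T                    T              
F  T  T         T             T             T                    T              
F  T  F         F             T             T                    T              
F  F  T         F             T             T                    T              
F  F  F         T             T             T                    T              
Every row is T, so the formula is a tautology.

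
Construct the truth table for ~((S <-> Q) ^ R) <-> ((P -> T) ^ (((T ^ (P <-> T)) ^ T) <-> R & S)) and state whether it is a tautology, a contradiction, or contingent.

P | Q | R | S | T | φ
- | - | - | - | - | -
0 | 0 | 0 | 0 | 0 | 0
0 | 0 | 0 | 0 | 1 | 1
0 | 0 | 0 | 1 | 0 | 1
0 | 0 | 0 | 1 | 1 | 0
0 | 0 | 1 | 0 | 0 | 1
0 | 0 | 1 | 0 | 1 | 0
0 | 0 | 1 | 1 | 0 | 1
0 | 0 | 1 | 1 | 1 | 0
0 | 1 | 0 | 0 | 0 | 1
0 | 1 | 0 | 0 | 1 | 0
0 | 1 | 0 | 1 | 0 | 0
0 | 1 | 0 | 1 | 1 | 1
0 | 1 | 1 | 0 | 0 | 0
0 | 1 | 1 | 0 | 1 | 1
0 | 1 | 1 | 1 | 0 | 0
0 | 1 | 1 | 1 | 1 | 1
1 | 0 | 0 | 0 | 0 | 0
1 | 0 | 0 | 0 | 1 | 0
1 | 0 | 0 | 1 | 0 | 1
1 | 0 | 0 | 1 | 1 | 1
1 | 0 | 1 | 0 | 0 | 1
1 | 0 | 1 | 0 | 1 | 1
1 | 0 | 1 | 1 | 0 | 1
1 | 0 | 1 | 1 | 1 | 1
1 | 1 | 0 | 0 | 0 | 1
1 | 1 | 0 | 0 | 1 | 1
1 | 1 | 0 | 1 | 0 | 0
1 | 1 | 0 | 1 | 1 | 0
1 | 1 | 1 | 0 | 0 | 0
1 | 1 | 1 | 0 | 1 | 0
1 | 1 | 1 | 1 | 0 | 0
1 | 1 | 1 | 1 | 1 | 0
16 of 32 rows are 1, so the formula is contingent.

contingent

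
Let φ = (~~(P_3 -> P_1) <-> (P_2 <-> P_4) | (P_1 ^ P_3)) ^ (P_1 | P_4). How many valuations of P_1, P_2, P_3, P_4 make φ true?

6

 P_1    P_2    P_3    P_4      (P_3 -> P_1)  ~(P_3 -> P_1)  ~~(P_3 -> P_1)  (P_2 <-> P_4)  (P_1 ^ P_3)  (P_1 | P_4)    φ  
False  False  False  False         True          False           True            True         False        False      True
False  False  False   True         True          False           True           False         False         True      True
False  False   True  False        False           True          False            True          True        False     False
False  False   True   True        False           True          False           False          True         True      True
False   True  False  False         True          False           True           False         False        False     False
False   True  False   True         True          False           True            True         False         True     False
False   True   True  False        False           True          False           False          True        False     False
False   True   True   True        False           True          False            True          True         True      True
 True  False  False  False         True          False           True            True          True         True     False
 True  False  False   True         True          False           True           False          True         True     False
 True  False   True  False         True          False           True            True         False         True     False
 True  False   True   True         True          False           True           False         False         True      True
 True   True  False  False         True          False           True           False          True         True     False
 True   True  False   True         True          False           True            True          True         True     False
 True   True   True  False         True          False           True           False         False         True      True
 True   True   True   True         True          False           True            True         False         True     False
The formula is true on 6 of the 16 rows.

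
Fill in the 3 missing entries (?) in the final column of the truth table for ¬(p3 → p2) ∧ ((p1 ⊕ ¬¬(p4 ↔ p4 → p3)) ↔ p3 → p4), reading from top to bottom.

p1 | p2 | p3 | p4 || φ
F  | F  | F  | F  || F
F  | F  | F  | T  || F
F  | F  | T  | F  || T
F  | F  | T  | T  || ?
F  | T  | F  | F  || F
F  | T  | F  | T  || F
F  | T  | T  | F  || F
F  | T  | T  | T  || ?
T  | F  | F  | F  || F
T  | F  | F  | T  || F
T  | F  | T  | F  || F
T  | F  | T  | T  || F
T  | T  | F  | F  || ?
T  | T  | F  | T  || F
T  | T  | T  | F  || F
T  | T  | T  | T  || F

T, F, F

Row p1=F, p2=F, p3=T, p4=T: ¬(p3 → p2) = T, ((p1 ⊕ ¬¬(p4 ↔ p4 → p3)) ↔ p3 → p4) = T, so the formula = T.
Row p1=F, p2=T, p3=T, p4=T: ¬(p3 → p2) = F, ((p1 ⊕ ¬¬(p4 ↔ p4 → p3)) ↔ p3 → p4) = T, so the formula = F.
Row p1=T, p2=T, p3=F, p4=F: ¬(p3 → p2) = F, ((p1 ⊕ ¬¬(p4 ↔ p4 → p3)) ↔ p3 → p4) = T, so the formula = F.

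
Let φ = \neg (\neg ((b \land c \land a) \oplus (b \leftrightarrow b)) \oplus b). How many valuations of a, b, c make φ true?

5

  a      b      c    |    φ  
False  False  False  |   True
False  False   True  |   True
False   True  False  |  False
False   True   True  |  False
 True  False  False  |   True
 True  False   True  |   True
 True   True  False  |  False
 True   True   True  |   True
The formula is true on 5 of the 8 rows.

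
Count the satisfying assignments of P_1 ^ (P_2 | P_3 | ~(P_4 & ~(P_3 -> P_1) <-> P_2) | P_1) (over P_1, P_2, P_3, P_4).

6

P_1  P_2  P_3  P_4  |  φ
 T    T    T    T   |  F
 T    T    T    F   |  F
 T    T    F    T   |  F
 T    T    F    F   |  F
 T    F    T    T   |  F
 T    F    T    F   |  F
 T    F    F    T   |  F
 T    F    F    F   |  F
 F    T    T    T   |  T
 F    T    T    F   |  T
 F    T    F    T   |  T
 F    T    F    F   |  T
 F    F    T    T   |  T
 F    F    T    F   |  T
 F    F    F    T   |  F
 F    F    F    F   |  F
The formula is true on 6 of the 16 rows.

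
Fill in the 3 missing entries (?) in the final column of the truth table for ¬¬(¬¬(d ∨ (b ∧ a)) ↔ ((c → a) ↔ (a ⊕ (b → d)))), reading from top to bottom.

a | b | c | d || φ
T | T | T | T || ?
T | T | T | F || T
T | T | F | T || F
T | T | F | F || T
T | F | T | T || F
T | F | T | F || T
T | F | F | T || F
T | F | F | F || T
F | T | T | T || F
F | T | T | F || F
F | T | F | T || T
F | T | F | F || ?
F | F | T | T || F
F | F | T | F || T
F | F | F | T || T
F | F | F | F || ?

Row a=T, b=T, c=T, d=T: (¬¬(d ∨ (b ∧ a)) ↔ ((c → a) ↔ (a ⊕ (b → d)))) = F, ¬(¬¬(d ∨ (b ∧ a)) ↔ ((c → a) ↔ (a ⊕ (b → d)))) = T, so the formula = F.
Row a=F, b=T, c=F, d=F: (¬¬(d ∨ (b ∧ a)) ↔ ((c → a) ↔ (a ⊕ (b → d)))) = T, ¬(¬¬(d ∨ (b ∧ a)) ↔ ((c → a) ↔ (a ⊕ (b → d)))) = F, so the formula = T.
Row a=F, b=F, c=F, d=F: (¬¬(d ∨ (b ∧ a)) ↔ ((c → a) ↔ (a ⊕ (b → d)))) = F, ¬(¬¬(d ∨ (b ∧ a)) ↔ ((c → a) ↔ (a ⊕ (b → d)))) = T, so the formula = F.

F, T, F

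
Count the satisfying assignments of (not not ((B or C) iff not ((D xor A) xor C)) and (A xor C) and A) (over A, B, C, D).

A | B | C | D | φ
- | - | - | - | -
T | T | T | T | F
T | T | T | F | F
T | T | F | T | T
T | T | F | F | F
T | F | T | T | F
T | F | T | F | F
T | F | F | T | F
T | F | F | F | T
F | T | T | T | F
F | T | T | F | F
F | T | F | T | F
F | T | F | F | F
F | F | T | T | F
F | F | T | F | F
F | F | F | T | F
F | F | F | F | F
The formula is true on 2 of the 16 rows.

2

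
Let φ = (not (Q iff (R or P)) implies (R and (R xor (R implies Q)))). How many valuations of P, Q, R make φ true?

6

P | Q | R || (R or P) | (Q iff (R or P)) | not (Q iff (R or P)) | (R implies Q) | (R xor (R implies Q)) | φ
T | T | T ||    T     |        T         |          F           |       T       |           F           | T
T | T | F ||    T     |        T         |          F           |       T       |           T           | T
T | F | T ||    T     |        F         |          T           |       F       |           T           | T
T | F | F ||    T     |        F         |          T           |       T       |           T           | F
F | T | T ||    T     |        T         |          F           |       T       |           F           | T
F | T | F ||    F     |        F         |          T           |       T       |           T           | F
F | F | T ||    T     |        F         |          T           |       F       |           T           | T
F | F | F ||    F     |        T         |          F           |       T       |           T           | T
The formula is true on 6 of the 8 rows.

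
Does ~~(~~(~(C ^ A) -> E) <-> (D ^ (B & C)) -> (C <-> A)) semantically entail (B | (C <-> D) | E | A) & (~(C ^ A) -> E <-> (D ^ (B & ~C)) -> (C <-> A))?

no

  A   |   B   |   C   |   D   |   E   ||   φ   |   ψ  
 True |  True |  True |  True |  True ||  True |  True
 True |  True |  True |  True | False || False | False
 True |  True |  True | False |  True ||  True |  True
 True |  True |  True | False | False || False | False
 True |  True | False |  True |  True || False |  True
 True |  True | False |  True | False || False |  True
 True |  True | False | False |  True ||  True | False
 True |  True | False | False | False ||  True | False
 True | False |  True |  True |  True ||  True |  True
 True | False |  True |  True | False || False | False
 True | False |  True | False |  True ||  True |  True
 True | False |  True | False | False || False | False
 True | False | False |  True |  True || False | False
 True | False | False |  True | False || False | False
 True | False | False | False |  True ||  True |  True
 True | False | False | False | False ||  True |  True
False |  True |  True |  True |  True ||  True | False
False |  True |  True |  True | False ||  True | False
False |  True |  True | False |  True || False |  True
False |  True |  True | False | False || False |  True
False |  True | False |  True |  True ||  True |  True
False |  True | False |  True | False || False | False
False |  True | False | False |  True ||  True |  True
False |  True | False | False | False || False | False
False | False |  True |  True |  True || False | False
False | False |  True |  True | False || False | False
False | False |  True | False |  True ||  True |  True
False | False |  True | False | False ||  True | False
False | False | False |  True |  True ||  True |  True
False | False | False |  True | False || False | False
False | False | False | False |  True ||  True |  True
False | False | False | False | False || False | False
At A=True, B=True, C=False, D=False, E=True we have φ true but ψ false, so φ does not entail ψ.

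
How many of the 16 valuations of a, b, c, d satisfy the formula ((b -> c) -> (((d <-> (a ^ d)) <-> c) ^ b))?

a | b | c | d | (b -> c) | (a ^ d) | (d <-> (a ^ d)) | ((d <-> (a ^ d)) <-> c) | φ
- | - | - | - | -------- | ------- | --------------- | ----------------------- | -
T | T | T | T |    T     |    F    |        F        |            F            | T
T | T | T | F |    T     |    T    |        F        |            F            | T
T | T | F | T |    F     |    F    |        F        |            T            | T
T | T | F | F |    F     |    T    |        F        |            T            | T
T | F | T | T |    T     |    F    |        F        |            F            | F
T | F | T | F |    T     |    T    |        F        |            F            | F
T | F | F | T |    T     |    F    |        F        |            T            | T
T | F | F | F |    T     |    T    |        F        |            T            | T
F | T | T | T |    T     |    T    |        T        |            T            | F
F | T | T | F |    T     |    F    |        T        |            T            | F
F | T | F | T |    F     |    T    |        T        |            F            | T
F | T | F | F |    F     |    F    |        T        |            F            | T
F | F | T | T |    T     |    T    |        T        |            T            | T
F | F | T | F |    T     |    F    |        T        |            T            | T
F | F | F | T |    T     |    T    |        T        |            F            | F
F | F | F | F |    T     |    F    |        T        |            F            | F
The formula is true on 10 of the 16 rows.

10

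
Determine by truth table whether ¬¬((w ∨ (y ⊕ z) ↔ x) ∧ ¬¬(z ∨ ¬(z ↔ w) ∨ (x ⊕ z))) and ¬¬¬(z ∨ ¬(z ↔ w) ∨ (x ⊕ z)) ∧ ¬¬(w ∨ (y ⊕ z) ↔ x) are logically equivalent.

x  y  z  w  |  φ  ψ
T  T  T  T  |  T  F
T  T  T  F  |  F  F
T  T  F  T  |  T  F
T  T  F  F  |  T  F
T  F  T  T  |  T  F
T  F  T  F  |  T  F
T  F  F  T  |  T  F
T  F  F  F  |  F  F
F  T  T  T  |  F  F
F  T  T  F  |  T  F
F  T  F  T  |  F  F
F  T  F  F  |  F  F
F  F  T  T  |  F  F
F  F  T  F  |  F  F
F  F  F  T  |  F  F
F  F  F  F  |  F  T
The columns differ at x=T, y=T, z=T, w=T (φ=T, ψ=F), so they are not equivalent.

not equivalent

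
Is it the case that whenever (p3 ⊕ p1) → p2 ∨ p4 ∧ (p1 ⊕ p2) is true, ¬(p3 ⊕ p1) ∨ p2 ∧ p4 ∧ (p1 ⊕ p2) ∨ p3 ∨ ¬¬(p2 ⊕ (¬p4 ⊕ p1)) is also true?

  p1  |   p2  |   p3  |   p4  |   φ   |   ψ  
----- | ----- | ----- | ----- | ----- | -----
 True |  True |  True |  True |  True |  True
 True |  True |  True | False |  True |  True
 True |  True | False |  True |  True | False
 True |  True | False | False |  True |  True
 True | False |  True |  True |  True |  True
 True | False |  True | False |  True |  True
 True | False | False |  True |  True |  True
 True | False | False | False | False | False
False |  True |  True |  True |  True |  True
False |  True |  True | False |  True |  True
False |  True | False |  True |  True |  True
False |  True | False | False |  True |  True
False | False |  True |  True | False |  True
False | False |  True | False | False |  True
False | False | False |  True |  True |  True
False | False | False | False |  True |  True
At p1=True, p2=True, p3=False, p4=True we have φ true but ψ false, so φ does not entail ψ.

no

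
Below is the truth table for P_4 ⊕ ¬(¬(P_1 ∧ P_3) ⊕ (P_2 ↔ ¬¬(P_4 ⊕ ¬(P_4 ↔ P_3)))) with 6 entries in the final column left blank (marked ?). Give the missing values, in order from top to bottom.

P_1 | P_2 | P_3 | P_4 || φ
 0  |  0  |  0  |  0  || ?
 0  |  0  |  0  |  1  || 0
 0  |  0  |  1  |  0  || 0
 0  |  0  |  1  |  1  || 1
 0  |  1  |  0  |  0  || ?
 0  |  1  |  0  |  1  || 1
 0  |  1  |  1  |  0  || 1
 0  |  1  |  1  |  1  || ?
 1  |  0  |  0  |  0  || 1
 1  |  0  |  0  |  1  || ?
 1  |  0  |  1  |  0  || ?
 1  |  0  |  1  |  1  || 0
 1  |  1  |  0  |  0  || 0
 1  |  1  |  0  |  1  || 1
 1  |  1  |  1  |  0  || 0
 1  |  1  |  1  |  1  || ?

1, 0, 0, 0, 1, 1

Row P_1=0, P_2=0, P_3=0, P_4=0: ¬(¬(P_1 ∧ P_3) ⊕ (P_2 ↔ ¬¬(P_4 ⊕ ¬(P_4 ↔ P_3)))) = 1, so the formula = 1.
Row P_1=0, P_2=1, P_3=0, P_4=0: ¬(¬(P_1 ∧ P_3) ⊕ (P_2 ↔ ¬¬(P_4 ⊕ ¬(P_4 ↔ P_3)))) = 0, so the formula = 0.
Row P_1=0, P_2=1, P_3=1, P_4=1: ¬(¬(P_1 ∧ P_3) ⊕ (P_2 ↔ ¬¬(P_4 ⊕ ¬(P_4 ↔ P_3)))) = 1, so the formula = 0.
Row P_1=1, P_2=0, P_3=0, P_4=1: ¬(¬(P_1 ∧ P_3) ⊕ (P_2 ↔ ¬¬(P_4 ⊕ ¬(P_4 ↔ P_3)))) = 1, so the formula = 0.
Row P_1=1, P_2=0, P_3=1, P_4=0: ¬(¬(P_1 ∧ P_3) ⊕ (P_2 ↔ ¬¬(P_4 ⊕ ¬(P_4 ↔ P_3)))) = 1, so the formula = 1.
Row P_1=1, P_2=1, P_3=1, P_4=1: ¬(¬(P_1 ∧ P_3) ⊕ (P_2 ↔ ¬¬(P_4 ⊕ ¬(P_4 ↔ P_3)))) = 0, so the formula = 1.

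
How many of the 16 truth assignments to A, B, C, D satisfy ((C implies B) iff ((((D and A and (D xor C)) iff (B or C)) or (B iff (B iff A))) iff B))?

6

A  B  C  D  |  (C implies B)  (D xor C)  (D and A and (D xor C))  (B or C)  (B iff A)  (B iff (B iff A))  φ
F  F  F  F  |        T            F                 F                F          T              F          F
F  F  F  T  |        T            T                 F                F          T              F          F
F  F  T  F  |        F            T                 F                T          T              F          F
F  F  T  T  |        F            F                 F                T          T              F          F
F  T  F  F  |        T            F                 F                T          F              F          F
F  T  F  T  |        T            T                 F                T          F              F          F
F  T  T  F  |        T            T                 F                T          F              F          F
F  T  T  T  |        T            F                 F                T          F              F          F
T  F  F  F  |        T            F                 F                F          F              T          F
T  F  F  T  |        T            T                 T                F          F              T          F
T  F  T  F  |        F            T                 F                T          F              T          T
T  F  T  T  |        F            F                 F                T          F              T          T
T  T  F  F  |        T            F                 F                T          T              T          T
T  T  F  T  |        T            T                 T                T          T              T          T
T  T  T  F  |        T            T                 F                T          T              T          T
T  T  T  T  |        T            F                 F                T          T              T          T
The formula is true on 6 of the 16 rows.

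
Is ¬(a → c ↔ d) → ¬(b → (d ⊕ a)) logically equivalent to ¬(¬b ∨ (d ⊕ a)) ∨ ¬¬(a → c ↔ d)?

a | b | c | d || φ | ψ
0 | 0 | 0 | 0 || 0 | 0
0 | 0 | 0 | 1 || 1 | 1
0 | 0 | 1 | 0 || 0 | 0
0 | 0 | 1 | 1 || 1 | 1
0 | 1 | 0 | 0 || 1 | 1
0 | 1 | 0 | 1 || 1 | 1
0 | 1 | 1 | 0 || 1 | 1
0 | 1 | 1 | 1 || 1 | 1
1 | 0 | 0 | 0 || 1 | 1
1 | 0 | 0 | 1 || 0 | 0
1 | 0 | 1 | 0 || 0 | 0
1 | 0 | 1 | 1 || 1 | 1
1 | 1 | 0 | 0 || 1 | 1
1 | 1 | 0 | 1 || 1 | 1
1 | 1 | 1 | 0 || 0 | 0
1 | 1 | 1 | 1 || 1 | 1
The columns for φ and ψ agree on every row, so they are logically equivalent.

equivalent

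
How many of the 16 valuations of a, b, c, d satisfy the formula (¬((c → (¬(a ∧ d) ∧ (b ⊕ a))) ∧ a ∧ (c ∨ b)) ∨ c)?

a | b | c | d | (a ∧ d) | ¬(a ∧ d) | (b ⊕ a) | (¬(a ∧ d) ∧ (b ⊕ a)) | (c → (¬(a ∧ d) ∧ (b ⊕ a))) | (c ∨ b) | φ
- | - | - | - | ------- | -------- | ------- | -------------------- | -------------------------- | ------- | -
F | F | F | F |    F    |    T     |    F    |          F           |             T              |    F    | T
F | F | F | T |    F    |    T     |    F    |          F           |             T              |    F    | T
F | F | T | F |    F    |    T     |    F    |          F           |             F              |    T    | T
F | F | T | T |    F    |    T     |    F    |          F           |             F              |    T    | T
F | T | F | F |    F    |    T     |    T    |          T           |             T              |    T    | T
F | T | F | T |    F    |    T     |    T    |          T           |             T              |    T    | T
F | T | T | F |    F    |    T     |    T    |          T           |             T              |    T    | T
F | T | T | T |    F    |    T     |    T    |          T           |             T              |    T    | T
T | F | F | F |    F    |    T     |    T    |          T           |             T              |    F    | T
T | F | F | T |    T    |    F     |    T    |          F           |             T              |    F    | T
T | F | T | F |    F    |    T     |    T    |          T           |             T              |    T    | T
T | F | T | T |    T    |    F     |    T    |          F           |             F              |    T    | T
T | T | F | F |    F    |    T     |    F    |          F           |             T              |    T    | F
T | T | F | T |    T    |    F     |    F    |          F           |             T              |    T    | F
T | T | T | F |    F    |    T     |    F    |          F           |             F              |    T    | T
T | T | T | T |    T    |    F     |    F    |          F           |             F              |    T    | T
The formula is true on 14 of the 16 rows.

14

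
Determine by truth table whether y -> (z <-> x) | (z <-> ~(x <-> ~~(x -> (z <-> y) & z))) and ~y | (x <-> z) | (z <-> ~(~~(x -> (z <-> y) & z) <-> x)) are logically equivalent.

x | y | z | φ | ψ
- | - | - | - | -
0 | 0 | 0 | 1 | 1
0 | 0 | 1 | 1 | 1
0 | 1 | 0 | 1 | 1
0 | 1 | 1 | 1 | 1
1 | 0 | 0 | 1 | 1
1 | 0 | 1 | 1 | 1
1 | 1 | 0 | 0 | 0
1 | 1 | 1 | 1 | 1
The columns for φ and ψ agree on every row, so they are logically equivalent.

equivalent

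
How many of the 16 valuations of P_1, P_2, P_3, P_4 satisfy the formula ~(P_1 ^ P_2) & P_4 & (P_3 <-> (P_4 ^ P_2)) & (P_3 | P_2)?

2

P_1  P_2  P_3  P_4     (P_1 ^ P_2)  ~(P_1 ^ P_2)  (~(P_1 ^ P_2) & P_4)  (P_4 ^ P_2)  (P_3 <-> (P_4 ^ P_2))  (P_3 | P_2)  φ
 T    T    T    T           F            T                 T                 F                 F                 T       F
 T    T    T    F           F            T                 F                 T                 T                 T       F
 T    T    F    T           F            T                 T                 F                 T                 T       T
 T    T    F    F           F            T                 F                 T                 F                 T       F
 T    F    T    T           T            F                 F                 T                 T                 T       F
 T    F    T    F           T            F                 F                 F                 F                 T       F
 T    F    F    T           T            F                 F                 T                 F                 F       F
 T    F    F    F           T            F                 F                 F                 T                 F       F
 F    T    T    T           T            F                 F                 F                 F                 T       F
 F    T    T    F           T            F                 F                 T                 T                 T       F
 F    T    F    T           T            F                 F                 F                 T                 T       F
 F    T    F    F           T            F                 F                 T                 F                 T       F
 F    F    T    T           F            T                 T                 T                 T                 T       T
 F    F    T    F           F            T                 F                 F                 F                 T       F
 F    F    F    T           F            T                 T                 T                 F                 F       F
 F    F    F    F           F            T                 F                 F                 T                 F       F
The formula is true on 2 of the 16 rows.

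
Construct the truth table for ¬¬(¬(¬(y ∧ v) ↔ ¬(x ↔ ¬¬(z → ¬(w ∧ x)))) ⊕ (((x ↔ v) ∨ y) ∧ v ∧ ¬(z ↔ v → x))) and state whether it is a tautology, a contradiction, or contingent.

contingent

x | y | z | w | v | φ
- | - | - | - | - | -
1 | 1 | 1 | 1 | 1 | 1
1 | 1 | 1 | 1 | 0 | 0
1 | 1 | 1 | 0 | 1 | 0
1 | 1 | 1 | 0 | 0 | 1
1 | 1 | 0 | 1 | 1 | 1
1 | 1 | 0 | 1 | 0 | 1
1 | 1 | 0 | 0 | 1 | 1
1 | 1 | 0 | 0 | 0 | 1
1 | 0 | 1 | 1 | 1 | 0
1 | 0 | 1 | 1 | 0 | 0
1 | 0 | 1 | 0 | 1 | 1
1 | 0 | 1 | 0 | 0 | 1
1 | 0 | 0 | 1 | 1 | 0
1 | 0 | 0 | 1 | 0 | 1
1 | 0 | 0 | 0 | 1 | 0
1 | 0 | 0 | 0 | 0 | 1
0 | 1 | 1 | 1 | 1 | 0
0 | 1 | 1 | 1 | 0 | 0
0 | 1 | 1 | 0 | 1 | 0
0 | 1 | 1 | 0 | 0 | 0
0 | 1 | 0 | 1 | 1 | 1
0 | 1 | 0 | 1 | 0 | 0
0 | 1 | 0 | 0 | 1 | 1
0 | 1 | 0 | 0 | 0 | 0
0 | 0 | 1 | 1 | 1 | 0
0 | 0 | 1 | 1 | 0 | 0
0 | 0 | 1 | 0 | 1 | 0
0 | 0 | 1 | 0 | 0 | 0
0 | 0 | 0 | 1 | 1 | 0
0 | 0 | 0 | 1 | 0 | 0
0 | 0 | 0 | 0 | 1 | 0
0 | 0 | 0 | 0 | 0 | 0
12 of 32 rows are 1, so the formula is contingent.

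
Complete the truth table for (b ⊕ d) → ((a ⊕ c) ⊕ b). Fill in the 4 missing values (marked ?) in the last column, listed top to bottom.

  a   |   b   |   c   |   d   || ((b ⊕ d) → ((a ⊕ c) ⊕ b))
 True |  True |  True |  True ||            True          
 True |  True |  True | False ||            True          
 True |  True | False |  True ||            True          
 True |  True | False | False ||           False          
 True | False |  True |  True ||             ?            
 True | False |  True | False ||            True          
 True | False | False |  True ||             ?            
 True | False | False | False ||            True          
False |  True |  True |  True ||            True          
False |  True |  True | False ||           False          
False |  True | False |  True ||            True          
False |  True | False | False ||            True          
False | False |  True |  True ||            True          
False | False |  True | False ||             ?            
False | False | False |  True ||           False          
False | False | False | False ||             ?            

Row a=True, b=False, c=True, d=True: (b ⊕ d) = True, ((a ⊕ c) ⊕ b) = False, so ((b ⊕ d) → ((a ⊕ c) ⊕ b)) = False.
Row a=True, b=False, c=False, d=True: (b ⊕ d) = True, ((a ⊕ c) ⊕ b) = True, so ((b ⊕ d) → ((a ⊕ c) ⊕ b)) = True.
Row a=False, b=False, c=True, d=False: (b ⊕ d) = False, ((a ⊕ c) ⊕ b) = True, so ((b ⊕ d) → ((a ⊕ c) ⊕ b)) = True.
Row a=False, b=False, c=False, d=False: (b ⊕ d) = False, ((a ⊕ c) ⊕ b) = False, so ((b ⊕ d) → ((a ⊕ c) ⊕ b)) = True.

False, True, True, True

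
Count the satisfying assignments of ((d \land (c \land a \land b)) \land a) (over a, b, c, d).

1

  a   |   b   |   c   |   d   | (c \land a \land b) |   φ  
----- | ----- | ----- | ----- | ------------------- | -----
 True |  True |  True |  True |         True        |  True
 True |  True |  True | False |         True        | False
 True |  True | False |  True |        False        | False
 True |  True | False | False |        False        | False
 True | False |  True |  True |        False        | False
 True | False |  True | False |        False        | False
 True | False | False |  True |        False        | False
 True | False | False | False |        False        | False
False |  True |  True |  True |        False        | False
False |  True |  True | False |        False        | False
False |  True | False |  True |        False        | False
False |  True | False | False |        False        | False
False | False |  True |  True |        False        | False
False | False |  True | False |        False        | False
False | False | False |  True |        False        | False
False | False | False | False |        False        | False
The formula is true on 1 of the 16 rows.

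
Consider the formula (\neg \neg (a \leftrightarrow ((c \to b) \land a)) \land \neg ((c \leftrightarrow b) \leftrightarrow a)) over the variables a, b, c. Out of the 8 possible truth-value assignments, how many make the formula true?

a | b | c | (c \to b) | ((c \to b) \land a) | (c \leftrightarrow b) | φ
- | - | - | --------- | ------------------- | --------------------- | -
T | T | T |     T     |          T          |           T           | F
T | T | F |     T     |          T          |           F           | T
T | F | T |     F     |          F          |           F           | F
T | F | F |     T     |          T          |           T           | F
F | T | T |     T     |          F          |           T           | T
F | T | F |     T     |          F          |           F           | F
F | F | T |     F     |          F          |           F           | F
F | F | F |     T     |          F          |           T           | T
The formula is true on 3 of the 8 rows.

3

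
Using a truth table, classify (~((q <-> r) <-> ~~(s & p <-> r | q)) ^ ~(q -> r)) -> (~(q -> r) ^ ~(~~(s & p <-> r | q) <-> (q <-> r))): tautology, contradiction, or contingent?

  p      q      r      s    |    φ  
 True   True   True   True  |   True
 True   True   True  False  |   True
 True   True  False   True  |   True
 True   True  False  False  |   True
 True  False   True   True  |   True
 True  False   True  False  |   True
 True  False  False   True  |   True
 True  False  False  False  |   True
False   True   True   True  |   True
False   True   True  False  |   True
False   True  False   True  |   True
False   True  False  False  |   True
False  False   True   True  |   True
False  False   True  False  |   True
False  False  False   True  |   True
False  False  False  False  |   True
Every row is True, so the formula is a tautology.

tautology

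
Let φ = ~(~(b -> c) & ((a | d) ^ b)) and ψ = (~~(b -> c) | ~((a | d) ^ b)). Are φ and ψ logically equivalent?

a  b  c  d  |  φ  ψ
T  T  T  T  |  T  T
T  T  T  F  |  T  T
T  T  F  T  |  T  T
T  T  F  F  |  T  T
T  F  T  T  |  T  T
T  F  T  F  |  T  T
T  F  F  T  |  T  T
T  F  F  F  |  T  T
F  T  T  T  |  T  T
F  T  T  F  |  T  T
F  T  F  T  |  T  T
F  T  F  F  |  F  F
F  F  T  T  |  T  T
F  F  T  F  |  T  T
F  F  F  T  |  T  T
F  F  F  F  |  T  T
The columns for φ and ψ agree on every row, so they are logically equivalent.

equivalent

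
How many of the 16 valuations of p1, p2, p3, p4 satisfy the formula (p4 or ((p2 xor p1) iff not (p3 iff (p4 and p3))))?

12

p1 | p2 | p3 | p4 | φ
-- | -- | -- | -- | -
T  | T  | T  | T  | T
T  | T  | T  | F  | F
T  | T  | F  | T  | T
T  | T  | F  | F  | T
T  | F  | T  | T  | T
T  | F  | T  | F  | T
T  | F  | F  | T  | T
T  | F  | F  | F  | F
F  | T  | T  | T  | T
F  | T  | T  | F  | T
F  | T  | F  | T  | T
F  | T  | F  | F  | F
F  | F  | T  | T  | T
F  | F  | T  | F  | F
F  | F  | F  | T  | T
F  | F  | F  | F  | T
The formula is true on 12 of the 16 rows.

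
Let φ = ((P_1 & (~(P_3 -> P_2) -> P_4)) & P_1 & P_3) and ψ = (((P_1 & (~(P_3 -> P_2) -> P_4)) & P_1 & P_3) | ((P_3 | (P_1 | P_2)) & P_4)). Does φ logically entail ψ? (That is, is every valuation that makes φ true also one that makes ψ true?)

yes

 P_1  |  P_2  |  P_3  |  P_4  |   φ   |   ψ  
----- | ----- | ----- | ----- | ----- | -----
False | False | False | False | False | False
False | False | False |  True | False | False
False | False |  True | False | False | False
False | False |  True |  True | False |  True
False |  True | False | False | False | False
False |  True | False |  True | False |  True
False |  True |  True | False | False | False
False |  True |  True |  True | False |  True
 True | False | False | False | False | False
 True | False | False |  True | False |  True
 True | False |  True | False | False | False
 True | False |  True |  True |  True |  True
 True |  True | False | False | False | False
 True |  True | False |  True | False |  True
 True |  True |  True | False |  True |  True
 True |  True |  True |  True |  True |  True
In every row where φ is true, ψ is also true, so φ ⊨ ψ.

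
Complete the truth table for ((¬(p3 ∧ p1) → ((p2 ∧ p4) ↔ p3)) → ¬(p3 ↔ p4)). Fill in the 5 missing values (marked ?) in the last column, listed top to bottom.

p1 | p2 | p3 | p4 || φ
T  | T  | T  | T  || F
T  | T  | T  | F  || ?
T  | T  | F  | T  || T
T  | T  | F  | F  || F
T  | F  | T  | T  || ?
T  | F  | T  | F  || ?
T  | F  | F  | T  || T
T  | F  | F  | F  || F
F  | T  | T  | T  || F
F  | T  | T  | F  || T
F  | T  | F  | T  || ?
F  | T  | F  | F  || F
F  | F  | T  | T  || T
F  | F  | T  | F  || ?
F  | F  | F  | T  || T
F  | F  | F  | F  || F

T, F, T, T, T

Row p1=T, p2=T, p3=T, p4=F: (¬(p3 ∧ p1) → ((p2 ∧ p4) ↔ p3)) = T, ¬(p3 ↔ p4) = T, so the formula = T.
Row p1=T, p2=F, p3=T, p4=T: (¬(p3 ∧ p1) → ((p2 ∧ p4) ↔ p3)) = T, ¬(p3 ↔ p4) = F, so the formula = F.
Row p1=T, p2=F, p3=T, p4=F: (¬(p3 ∧ p1) → ((p2 ∧ p4) ↔ p3)) = T, ¬(p3 ↔ p4) = T, so the formula = T.
Row p1=F, p2=T, p3=F, p4=T: (¬(p3 ∧ p1) → ((p2 ∧ p4) ↔ p3)) = F, ¬(p3 ↔ p4) = T, so the formula = T.
Row p1=F, p2=F, p3=T, p4=F: (¬(p3 ∧ p1) → ((p2 ∧ p4) ↔ p3)) = F, ¬(p3 ↔ p4) = T, so the formula = T.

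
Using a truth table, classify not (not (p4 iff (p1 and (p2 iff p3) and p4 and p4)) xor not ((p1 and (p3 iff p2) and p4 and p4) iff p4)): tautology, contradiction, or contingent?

p1  p2  p3  p4  |  (p2 iff p3)  (p3 iff p2)  φ
F   F   F   F   |       T            T       T
F   F   F   T   |       T            T       T
F   F   T   F   |       F            F       T
F   F   T   T   |       F            F       T
F   T   F   F   |       F            F       T
F   T   F   T   |       F            F       T
F   T   T   F   |       T            T       T
F   T   T   T   |       T            T       T
T   F   F   F   |       T            T       T
T   F   F   T   |       T            T       T
T   F   T   F   |       F            F       T
T   F   T   T   |       F            F       T
T   T   F   F   |       F            F       T
T   T   F   T   |       F            F       T
T   T   T   F   |       T            T       T
T   T   T   T   |       T            T       T
Every row is T, so the formula is a tautology.

tautology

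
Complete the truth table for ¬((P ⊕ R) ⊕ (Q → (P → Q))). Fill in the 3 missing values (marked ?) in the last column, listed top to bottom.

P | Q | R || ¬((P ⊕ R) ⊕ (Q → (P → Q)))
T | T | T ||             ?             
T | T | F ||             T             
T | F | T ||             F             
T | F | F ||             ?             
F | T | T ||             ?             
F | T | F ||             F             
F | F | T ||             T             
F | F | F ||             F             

F, T, T

Row P=T, Q=T, R=T: (P ⊕ R) = F, (Q → (P → Q)) = T, ((P ⊕ R) ⊕ (Q → (P → Q))) = T, so ¬((P ⊕ R) ⊕ (Q → (P → Q))) = F.
Row P=T, Q=F, R=F: (P ⊕ R) = T, (Q → (P → Q)) = T, ((P ⊕ R) ⊕ (Q → (P → Q))) = F, so ¬((P ⊕ R) ⊕ (Q → (P → Q))) = T.
Row P=F, Q=T, R=T: (P ⊕ R) = T, (Q → (P → Q)) = T, ((P ⊕ R) ⊕ (Q → (P → Q))) = F, so ¬((P ⊕ R) ⊕ (Q → (P → Q))) = T.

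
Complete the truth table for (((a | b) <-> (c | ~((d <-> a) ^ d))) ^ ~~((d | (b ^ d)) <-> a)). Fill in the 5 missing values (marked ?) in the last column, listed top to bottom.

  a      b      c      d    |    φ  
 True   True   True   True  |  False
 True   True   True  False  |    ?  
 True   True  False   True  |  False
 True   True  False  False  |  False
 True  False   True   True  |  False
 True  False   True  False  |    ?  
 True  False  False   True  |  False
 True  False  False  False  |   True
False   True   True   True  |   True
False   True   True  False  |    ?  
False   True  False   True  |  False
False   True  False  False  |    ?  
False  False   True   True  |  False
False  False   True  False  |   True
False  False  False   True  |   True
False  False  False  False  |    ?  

False, True, True, False, False

Row a=True, b=True, c=True, d=False: ((a | b) <-> (c | ~((d <-> a) ^ d))) = True, ~~((d | (b ^ d)) <-> a) = True, so the formula = False.
Row a=True, b=False, c=True, d=False: ((a | b) <-> (c | ~((d <-> a) ^ d))) = True, ~~((d | (b ^ d)) <-> a) = False, so the formula = True.
Row a=False, b=True, c=True, d=False: ((a | b) <-> (c | ~((d <-> a) ^ d))) = True, ~~((d | (b ^ d)) <-> a) = False, so the formula = True.
Row a=False, b=True, c=False, d=False: ((a | b) <-> (c | ~((d <-> a) ^ d))) = False, ~~((d | (b ^ d)) <-> a) = False, so the formula = False.
Row a=False, b=False, c=False, d=False: ((a | b) <-> (c | ~((d <-> a) ^ d))) = True, ~~((d | (b ^ d)) <-> a) = True, so the formula = False.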